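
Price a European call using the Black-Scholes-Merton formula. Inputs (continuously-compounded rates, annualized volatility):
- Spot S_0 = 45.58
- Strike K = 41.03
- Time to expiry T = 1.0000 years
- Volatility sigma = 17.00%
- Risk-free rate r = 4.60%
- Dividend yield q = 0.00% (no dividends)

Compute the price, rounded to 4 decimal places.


d1 = (ln(S/K) + (r - q + 0.5*sigma^2) * T) / (sigma * sqrt(T)) = 0.97420893
d2 = d1 - sigma * sqrt(T) = 0.80420893
exp(-rT) = 0.95504196; exp(-qT) = 1.00000000
C = S_0 * exp(-qT) * N(d1) - K * exp(-rT) * N(d2)
N(d1) = 0.83502359; N(d2) = 0.78936184
C = 45.5800 * 1.00000000 * 0.83502359 - 41.0300 * 0.95504196 * 0.78936184 = 7.1289

Answer: Price = 7.1289


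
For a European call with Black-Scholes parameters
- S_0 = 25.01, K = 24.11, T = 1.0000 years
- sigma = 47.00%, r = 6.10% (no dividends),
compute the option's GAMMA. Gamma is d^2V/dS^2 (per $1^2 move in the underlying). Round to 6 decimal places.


d1 = 0.4427639419; d2 = -0.0272360581
phi(d1) = 0.3616933638; exp(-qT) = 1.0000000000; exp(-rT) = 0.9408232398
Gamma = exp(-qT) * phi(d1) / (S * sigma * sqrt(T)) = 1.0000000000 * 0.3616933638 / (25.0100 * 0.4700 * 1.0000000000) = 0.030770

Answer: Gamma = 0.030770


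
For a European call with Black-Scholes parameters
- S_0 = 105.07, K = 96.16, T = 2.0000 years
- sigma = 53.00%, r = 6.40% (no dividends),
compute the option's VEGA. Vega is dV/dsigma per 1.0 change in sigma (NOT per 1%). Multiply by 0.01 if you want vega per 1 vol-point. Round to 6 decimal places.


Answer: Vega = 47.558968

Derivation:
d1 = 0.6637642360; d2 = -0.0857689521
phi(d1) = 0.3200653729; exp(-qT) = 1.0000000000; exp(-rT) = 0.8798533791
Vega = S * exp(-qT) * phi(d1) * sqrt(T) = 105.0700 * 1.0000000000 * 0.3200653729 * 1.4142135624 = 47.558968


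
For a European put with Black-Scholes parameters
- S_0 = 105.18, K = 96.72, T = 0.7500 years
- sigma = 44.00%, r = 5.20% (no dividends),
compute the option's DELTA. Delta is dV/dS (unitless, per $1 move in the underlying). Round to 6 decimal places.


Answer: Delta = -0.304000

Derivation:
d1 = 0.5129310006; d2 = 0.1318798230
phi(d1) = 0.3497671474; exp(-qT) = 1.0000000000; exp(-rT) = 0.9617507091
N(-d1) = 0.3039997936
Delta = -exp(-qT) * N(-d1) = -1.0000000000 * 0.3039997936 = -0.304000


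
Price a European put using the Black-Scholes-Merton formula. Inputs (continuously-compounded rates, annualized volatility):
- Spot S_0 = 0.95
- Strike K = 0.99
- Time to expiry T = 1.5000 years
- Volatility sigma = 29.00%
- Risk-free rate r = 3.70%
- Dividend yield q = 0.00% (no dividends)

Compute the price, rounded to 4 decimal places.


d1 = (ln(S/K) + (r - q + 0.5*sigma^2) * T) / (sigma * sqrt(T)) = 0.21772878
d2 = d1 - sigma * sqrt(T) = -0.13744723
exp(-rT) = 0.94601202; exp(-qT) = 1.00000000
P = K * exp(-rT) * N(-d2) - S_0 * exp(-qT) * N(-d1)
N(-d1) = 0.41382022; N(-d2) = 0.55466135
P = 0.9900 * 0.94601202 * 0.55466135 - 0.9500 * 1.00000000 * 0.41382022 = 0.1263

Answer: Price = 0.1263


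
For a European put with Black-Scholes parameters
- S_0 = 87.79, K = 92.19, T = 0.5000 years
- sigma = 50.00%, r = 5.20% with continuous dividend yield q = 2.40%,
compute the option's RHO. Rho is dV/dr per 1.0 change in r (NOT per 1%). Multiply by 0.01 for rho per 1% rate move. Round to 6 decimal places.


Answer: Rho = -27.330467

Derivation:
d1 = 0.0780530886; d2 = -0.2755003020
phi(d1) = 0.3977288944; exp(-qT) = 0.9880717129; exp(-rT) = 0.9743350896
N(-d2) = 0.6085340531
Rho = -K*T*exp(-rT)*N(-d2) = -92.1900 * 0.5000 * 0.9743350896 * 0.6085340531 = -27.330467


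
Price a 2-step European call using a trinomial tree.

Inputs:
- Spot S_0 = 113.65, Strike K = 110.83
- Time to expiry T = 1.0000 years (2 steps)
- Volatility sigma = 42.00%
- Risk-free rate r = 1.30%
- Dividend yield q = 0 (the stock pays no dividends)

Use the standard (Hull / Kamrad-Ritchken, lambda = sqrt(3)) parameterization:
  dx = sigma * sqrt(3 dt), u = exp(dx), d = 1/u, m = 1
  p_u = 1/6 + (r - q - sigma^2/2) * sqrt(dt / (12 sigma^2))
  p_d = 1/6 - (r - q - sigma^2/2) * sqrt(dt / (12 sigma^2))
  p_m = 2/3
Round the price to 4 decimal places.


dt = T/N = 0.500000; dx = sigma*sqrt(3*dt) = 0.514393
u = exp(dx) = 1.672623; d = 1/u = 0.597863
p_u = 0.130119, p_m = 0.666667, p_d = 0.203215
Discount per step: exp(-r*dt) = 0.993521
Stock lattice S(k, j) with j the centered position index:
  k=0: S(0,+0) = 113.6500
  k=1: S(1,-1) = 67.9472; S(1,+0) = 113.6500; S(1,+1) = 190.0936
  k=2: S(2,-2) = 40.6231; S(2,-1) = 67.9472; S(2,+0) = 113.6500; S(2,+1) = 190.0936; S(2,+2) = 317.9548
Terminal payoffs V(N, j) = max(S_T - K, 0):
  V(2,-2) = 0.000000; V(2,-1) = 0.000000; V(2,+0) = 2.820000; V(2,+1) = 79.263565; V(2,+2) = 207.124803
Backward induction: V(k, j) = exp(-r*dt) * [p_u * V(k+1, j+1) + p_m * V(k+1, j) + p_d * V(k+1, j-1)]
  V(1,-1) = exp(-r*dt) * [p_u*2.820000 + p_m*0.000000 + p_d*0.000000] = 0.364557
  V(1,+0) = exp(-r*dt) * [p_u*79.263565 + p_m*2.820000 + p_d*0.000000] = 12.114672
  V(1,+1) = exp(-r*dt) * [p_u*207.124803 + p_m*79.263565 + p_d*2.820000] = 79.845570
  V(0,+0) = exp(-r*dt) * [p_u*79.845570 + p_m*12.114672 + p_d*0.364557] = 18.419816

Answer: Price = V(0,0) = 18.4198


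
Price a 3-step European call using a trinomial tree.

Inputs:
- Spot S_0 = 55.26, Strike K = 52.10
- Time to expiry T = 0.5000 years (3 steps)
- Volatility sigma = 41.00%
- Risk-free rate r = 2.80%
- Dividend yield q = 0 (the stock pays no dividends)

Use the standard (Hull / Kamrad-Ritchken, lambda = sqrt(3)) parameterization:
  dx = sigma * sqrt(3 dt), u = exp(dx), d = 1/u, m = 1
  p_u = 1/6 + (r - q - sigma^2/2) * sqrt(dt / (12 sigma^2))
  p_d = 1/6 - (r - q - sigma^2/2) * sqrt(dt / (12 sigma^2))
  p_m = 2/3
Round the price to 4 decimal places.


Answer: Price = V(0,0) = 8.1878

Derivation:
dt = T/N = 0.166667; dx = sigma*sqrt(3*dt) = 0.289914
u = exp(dx) = 1.336312; d = 1/u = 0.748328
p_u = 0.150556, p_m = 0.666667, p_d = 0.182778
Discount per step: exp(-r*dt) = 0.995344
Stock lattice S(k, j) with j the centered position index:
  k=0: S(0,+0) = 55.2600
  k=1: S(1,-1) = 41.3526; S(1,+0) = 55.2600; S(1,+1) = 73.8446
  k=2: S(2,-2) = 30.9453; S(2,-1) = 41.3526; S(2,+0) = 55.2600; S(2,+1) = 73.8446; S(2,+2) = 98.6795
  k=3: S(3,-3) = 23.1573; S(3,-2) = 30.9453; S(3,-1) = 41.3526; S(3,+0) = 55.2600; S(3,+1) = 73.8446; S(3,+2) = 98.6795; S(3,+3) = 131.8666
Terminal payoffs V(N, j) = max(S_T - K, 0):
  V(3,-3) = 0.000000; V(3,-2) = 0.000000; V(3,-1) = 0.000000; V(3,+0) = 3.160000; V(3,+1) = 21.744616; V(3,+2) = 46.579466; V(3,+3) = 79.766581
Backward induction: V(k, j) = exp(-r*dt) * [p_u * V(k+1, j+1) + p_m * V(k+1, j) + p_d * V(k+1, j-1)]
  V(2,-2) = exp(-r*dt) * [p_u*0.000000 + p_m*0.000000 + p_d*0.000000] = 0.000000
  V(2,-1) = exp(-r*dt) * [p_u*3.160000 + p_m*0.000000 + p_d*0.000000] = 0.473541
  V(2,+0) = exp(-r*dt) * [p_u*21.744616 + p_m*3.160000 + p_d*0.000000] = 5.355389
  V(2,+1) = exp(-r*dt) * [p_u*46.579466 + p_m*21.744616 + p_d*3.160000] = 21.983954
  V(2,+2) = exp(-r*dt) * [p_u*79.766581 + p_m*46.579466 + p_d*21.744616] = 46.817718
  V(1,-1) = exp(-r*dt) * [p_u*5.355389 + p_m*0.473541 + p_d*0.000000] = 1.116754
  V(1,+0) = exp(-r*dt) * [p_u*21.983954 + p_m*5.355389 + p_d*0.473541] = 6.934183
  V(1,+1) = exp(-r*dt) * [p_u*46.817718 + p_m*21.983954 + p_d*5.355389] = 22.577874
  V(0,+0) = exp(-r*dt) * [p_u*22.577874 + p_m*6.934183 + p_d*1.116754] = 8.187832


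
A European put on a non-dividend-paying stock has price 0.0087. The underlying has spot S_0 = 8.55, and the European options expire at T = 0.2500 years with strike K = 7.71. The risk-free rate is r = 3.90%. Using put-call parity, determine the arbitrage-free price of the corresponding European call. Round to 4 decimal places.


Put-call parity: C - P = S_0 * exp(-qT) - K * exp(-rT).
S_0 * exp(-qT) = 8.5500 * 1.00000000 = 8.55000000
K * exp(-rT) = 7.7100 * 0.99029738 = 7.63519278
C = P + S*exp(-qT) - K*exp(-rT)
C = 0.0087 + 8.55000000 - 7.63519278 = 0.9235

Answer: Call price = 0.9235


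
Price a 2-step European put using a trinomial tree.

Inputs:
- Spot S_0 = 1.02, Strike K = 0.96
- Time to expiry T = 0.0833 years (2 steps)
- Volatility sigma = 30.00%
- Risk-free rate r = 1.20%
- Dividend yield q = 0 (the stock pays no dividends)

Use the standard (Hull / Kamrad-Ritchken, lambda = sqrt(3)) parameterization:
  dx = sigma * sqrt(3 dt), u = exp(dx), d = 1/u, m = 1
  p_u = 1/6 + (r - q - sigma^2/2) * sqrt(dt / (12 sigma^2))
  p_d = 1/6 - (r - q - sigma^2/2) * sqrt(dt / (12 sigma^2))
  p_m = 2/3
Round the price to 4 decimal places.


dt = T/N = 0.041650; dx = sigma*sqrt(3*dt) = 0.106045
u = exp(dx) = 1.111872; d = 1/u = 0.899384
p_u = 0.160186, p_m = 0.666667, p_d = 0.173147
Discount per step: exp(-r*dt) = 0.999500
Stock lattice S(k, j) with j the centered position index:
  k=0: S(0,+0) = 1.0200
  k=1: S(1,-1) = 0.9174; S(1,+0) = 1.0200; S(1,+1) = 1.1341
  k=2: S(2,-2) = 0.8251; S(2,-1) = 0.9174; S(2,+0) = 1.0200; S(2,+1) = 1.1341; S(2,+2) = 1.2610
Terminal payoffs V(N, j) = max(K - S_T, 0):
  V(2,-2) = 0.134930; V(2,-1) = 0.042628; V(2,+0) = 0.000000; V(2,+1) = 0.000000; V(2,+2) = 0.000000
Backward induction: V(k, j) = exp(-r*dt) * [p_u * V(k+1, j+1) + p_m * V(k+1, j) + p_d * V(k+1, j-1)]
  V(1,-1) = exp(-r*dt) * [p_u*0.000000 + p_m*0.042628 + p_d*0.134930] = 0.051756
  V(1,+0) = exp(-r*dt) * [p_u*0.000000 + p_m*0.000000 + p_d*0.042628] = 0.007377
  V(1,+1) = exp(-r*dt) * [p_u*0.000000 + p_m*0.000000 + p_d*0.000000] = 0.000000
  V(0,+0) = exp(-r*dt) * [p_u*0.000000 + p_m*0.007377 + p_d*0.051756] = 0.013873

Answer: Price = V(0,0) = 0.0139


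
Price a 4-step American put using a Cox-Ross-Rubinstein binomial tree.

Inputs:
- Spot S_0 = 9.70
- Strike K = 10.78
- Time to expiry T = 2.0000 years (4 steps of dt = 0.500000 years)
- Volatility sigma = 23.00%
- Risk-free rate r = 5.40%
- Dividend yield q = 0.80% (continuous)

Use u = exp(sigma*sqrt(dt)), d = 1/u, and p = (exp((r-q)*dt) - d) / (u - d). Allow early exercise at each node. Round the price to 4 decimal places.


dt = T/N = 0.500000
u = exp(sigma*sqrt(dt)) = 1.176607; d = 1/u = 0.849902
p = (exp((r-q)*dt) - d) / (u - d) = 0.530647
Discount per step: exp(-r*dt) = 0.973361
Stock lattice S(k, i) with i counting down-moves:
  k=0: S(0,0) = 9.7000
  k=1: S(1,0) = 11.4131; S(1,1) = 8.2440
  k=2: S(2,0) = 13.4287; S(2,1) = 9.7000; S(2,2) = 7.0066
  k=3: S(3,0) = 15.8003; S(3,1) = 11.4131; S(3,2) = 8.2440; S(3,3) = 5.9549
  k=4: S(4,0) = 18.5907; S(4,1) = 13.4287; S(4,2) = 9.7000; S(4,3) = 7.0066; S(4,4) = 5.0611
Terminal payoffs V(N, i) = max(K - S_T, 0):
  V(4,0) = 0.000000; V(4,1) = 0.000000; V(4,2) = 1.080000; V(4,3) = 3.773371; V(4,4) = 5.718881
Backward induction: V(k, i) = exp(-r*dt) * [p * V(k+1, i) + (1-p) * V(k+1, i+1)]; then take max(V_cont, immediate exercise) for American.
  V(3,0) = exp(-r*dt) * [p*0.000000 + (1-p)*0.000000] = 0.000000; exercise = 0.000000; V(3,0) = max -> 0.000000
  V(3,1) = exp(-r*dt) * [p*0.000000 + (1-p)*1.080000] = 0.493399; exercise = 0.000000; V(3,1) = max -> 0.493399
  V(3,2) = exp(-r*dt) * [p*1.080000 + (1-p)*3.773371] = 2.281698; exercise = 2.535953; V(3,2) = max -> 2.535953
  V(3,3) = exp(-r*dt) * [p*3.773371 + (1-p)*5.718881] = 4.561660; exercise = 4.825054; V(3,3) = max -> 4.825054
  V(2,0) = exp(-r*dt) * [p*0.000000 + (1-p)*0.493399] = 0.225409; exercise = 0.000000; V(2,0) = max -> 0.225409
  V(2,1) = exp(-r*dt) * [p*0.493399 + (1-p)*2.535953] = 1.413397; exercise = 1.080000; V(2,1) = max -> 1.413397
  V(2,2) = exp(-r*dt) * [p*2.535953 + (1-p)*4.825054] = 3.514175; exercise = 3.773371; V(2,2) = max -> 3.773371
  V(1,0) = exp(-r*dt) * [p*0.225409 + (1-p)*1.413397] = 0.762138; exercise = 0.000000; V(1,0) = max -> 0.762138
  V(1,1) = exp(-r*dt) * [p*1.413397 + (1-p)*3.773371] = 2.453901; exercise = 2.535953; V(1,1) = max -> 2.535953
  V(0,0) = exp(-r*dt) * [p*0.762138 + (1-p)*2.535953] = 1.552204; exercise = 1.080000; V(0,0) = max -> 1.552204

Answer: Price = V(0,0) = 1.5522


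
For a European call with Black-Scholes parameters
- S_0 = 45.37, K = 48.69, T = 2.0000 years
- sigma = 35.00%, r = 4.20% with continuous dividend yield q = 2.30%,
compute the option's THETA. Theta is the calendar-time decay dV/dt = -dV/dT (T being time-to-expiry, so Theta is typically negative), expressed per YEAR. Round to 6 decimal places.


d1 = 0.1815798161; d2 = -0.3133949308
phi(d1) = 0.3924193863; exp(-qT) = 0.9550419622; exp(-rT) = 0.9194312561
Theta = -S*exp(-qT)*phi(d1)*sigma/(2*sqrt(T)) - r*K*exp(-rT)*N(d2) + q*S*exp(-qT)*N(d1)
N(d1) = 0.5720437550; N(d2) = 0.3769903175; sqrt(T) = 1.4142135624
Term 1 = -45.3700 * 0.9550419622 * 0.3924193863 * 0.3500 / (2 * 1.4142135624) = -2.1040920633
Term 2 = -0.0420 * 48.6900 * 0.9194312561 * 0.3769903175 = -0.7088241806
Term 3 = 0.0230 * 45.3700 * 0.9550419622 * 0.5720437550 = 0.5700964254
Theta = -2.1040920633 + (-0.7088241806) + (0.5700964254) = -2.242820

Answer: Theta = -2.242820


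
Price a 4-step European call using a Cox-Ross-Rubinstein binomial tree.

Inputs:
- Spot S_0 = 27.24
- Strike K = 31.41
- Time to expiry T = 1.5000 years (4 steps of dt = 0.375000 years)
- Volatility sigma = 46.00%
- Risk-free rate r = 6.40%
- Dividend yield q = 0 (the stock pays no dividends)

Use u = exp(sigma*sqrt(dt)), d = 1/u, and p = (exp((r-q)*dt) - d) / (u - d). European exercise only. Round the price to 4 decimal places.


Answer: Price = V(0,0) = 5.7111

Derivation:
dt = T/N = 0.375000
u = exp(sigma*sqrt(dt)) = 1.325370; d = 1/u = 0.754507
p = (exp((r-q)*dt) - d) / (u - d) = 0.472589
Discount per step: exp(-r*dt) = 0.976286
Stock lattice S(k, i) with i counting down-moves:
  k=0: S(0,0) = 27.2400
  k=1: S(1,0) = 36.1031; S(1,1) = 20.5528
  k=2: S(2,0) = 47.8499; S(2,1) = 27.2400; S(2,2) = 15.5072
  k=3: S(3,0) = 63.4188; S(3,1) = 36.1031; S(3,2) = 20.5528; S(3,3) = 11.7003
  k=4: S(4,0) = 84.0534; S(4,1) = 47.8499; S(4,2) = 27.2400; S(4,3) = 15.5072; S(4,4) = 8.8279
Terminal payoffs V(N, i) = max(S_T - K, 0):
  V(4,0) = 52.643354; V(4,1) = 16.439905; V(4,2) = 0.000000; V(4,3) = 0.000000; V(4,4) = 0.000000
Backward induction: V(k, i) = exp(-r*dt) * [p * V(k+1, i) + (1-p) * V(k+1, i+1)].
  V(3,0) = exp(-r*dt) * [p*52.643354 + (1-p)*16.439905] = 32.753672
  V(3,1) = exp(-r*dt) * [p*16.439905 + (1-p)*0.000000] = 7.585080
  V(3,2) = exp(-r*dt) * [p*0.000000 + (1-p)*0.000000] = 0.000000
  V(3,3) = exp(-r*dt) * [p*0.000000 + (1-p)*0.000000] = 0.000000
  V(2,0) = exp(-r*dt) * [p*32.753672 + (1-p)*7.585080] = 19.017546
  V(2,1) = exp(-r*dt) * [p*7.585080 + (1-p)*0.000000] = 3.499621
  V(2,2) = exp(-r*dt) * [p*0.000000 + (1-p)*0.000000] = 0.000000
  V(1,0) = exp(-r*dt) * [p*19.017546 + (1-p)*3.499621] = 10.576325
  V(1,1) = exp(-r*dt) * [p*3.499621 + (1-p)*0.000000] = 1.614663
  V(0,0) = exp(-r*dt) * [p*10.576325 + (1-p)*1.614663] = 5.711124


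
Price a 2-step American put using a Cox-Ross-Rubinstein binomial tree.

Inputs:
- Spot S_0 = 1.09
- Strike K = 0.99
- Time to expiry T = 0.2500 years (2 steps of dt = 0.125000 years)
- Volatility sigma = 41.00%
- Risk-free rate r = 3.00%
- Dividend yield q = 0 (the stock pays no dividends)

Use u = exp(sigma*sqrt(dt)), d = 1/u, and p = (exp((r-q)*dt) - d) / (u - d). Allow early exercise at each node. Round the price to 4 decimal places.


dt = T/N = 0.125000
u = exp(sigma*sqrt(dt)) = 1.155990; d = 1/u = 0.865060
p = (exp((r-q)*dt) - d) / (u - d) = 0.476738
Discount per step: exp(-r*dt) = 0.996257
Stock lattice S(k, i) with i counting down-moves:
  k=0: S(0,0) = 1.0900
  k=1: S(1,0) = 1.2600; S(1,1) = 0.9429
  k=2: S(2,0) = 1.4566; S(2,1) = 1.0900; S(2,2) = 0.8157
Terminal payoffs V(N, i) = max(K - S_T, 0):
  V(2,0) = 0.000000; V(2,1) = 0.000000; V(2,2) = 0.174322
Backward induction: V(k, i) = exp(-r*dt) * [p * V(k+1, i) + (1-p) * V(k+1, i+1)]; then take max(V_cont, immediate exercise) for American.
  V(1,0) = exp(-r*dt) * [p*0.000000 + (1-p)*0.000000] = 0.000000; exercise = 0.000000; V(1,0) = max -> 0.000000
  V(1,1) = exp(-r*dt) * [p*0.000000 + (1-p)*0.174322] = 0.090875; exercise = 0.047085; V(1,1) = max -> 0.090875
  V(0,0) = exp(-r*dt) * [p*0.000000 + (1-p)*0.090875] = 0.047373; exercise = 0.000000; V(0,0) = max -> 0.047373

Answer: Price = V(0,0) = 0.0474


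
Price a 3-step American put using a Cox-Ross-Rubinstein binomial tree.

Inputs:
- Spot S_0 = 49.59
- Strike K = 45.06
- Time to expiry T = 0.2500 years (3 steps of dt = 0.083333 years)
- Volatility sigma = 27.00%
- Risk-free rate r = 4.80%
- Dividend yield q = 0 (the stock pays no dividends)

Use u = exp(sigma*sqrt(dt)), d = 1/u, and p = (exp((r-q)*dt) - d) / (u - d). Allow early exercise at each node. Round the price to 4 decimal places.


dt = T/N = 0.083333
u = exp(sigma*sqrt(dt)) = 1.081060; d = 1/u = 0.925018
p = (exp((r-q)*dt) - d) / (u - d) = 0.506210
Discount per step: exp(-r*dt) = 0.996008
Stock lattice S(k, i) with i counting down-moves:
  k=0: S(0,0) = 49.5900
  k=1: S(1,0) = 53.6098; S(1,1) = 45.8716
  k=2: S(2,0) = 57.9554; S(2,1) = 49.5900; S(2,2) = 42.4321
  k=3: S(3,0) = 62.6533; S(3,1) = 53.6098; S(3,2) = 45.8716; S(3,3) = 39.2504
Terminal payoffs V(N, i) = max(K - S_T, 0):
  V(3,0) = 0.000000; V(3,1) = 0.000000; V(3,2) = 0.000000; V(3,3) = 5.809572
Backward induction: V(k, i) = exp(-r*dt) * [p * V(k+1, i) + (1-p) * V(k+1, i+1)]; then take max(V_cont, immediate exercise) for American.
  V(2,0) = exp(-r*dt) * [p*0.000000 + (1-p)*0.000000] = 0.000000; exercise = 0.000000; V(2,0) = max -> 0.000000
  V(2,1) = exp(-r*dt) * [p*0.000000 + (1-p)*0.000000] = 0.000000; exercise = 0.000000; V(2,1) = max -> 0.000000
  V(2,2) = exp(-r*dt) * [p*0.000000 + (1-p)*5.809572] = 2.857259; exercise = 2.627922; V(2,2) = max -> 2.857259
  V(1,0) = exp(-r*dt) * [p*0.000000 + (1-p)*0.000000] = 0.000000; exercise = 0.000000; V(1,0) = max -> 0.000000
  V(1,1) = exp(-r*dt) * [p*0.000000 + (1-p)*2.857259] = 1.405254; exercise = 0.000000; V(1,1) = max -> 1.405254
  V(0,0) = exp(-r*dt) * [p*0.000000 + (1-p)*1.405254] = 0.691131; exercise = 0.000000; V(0,0) = max -> 0.691131

Answer: Price = V(0,0) = 0.6911


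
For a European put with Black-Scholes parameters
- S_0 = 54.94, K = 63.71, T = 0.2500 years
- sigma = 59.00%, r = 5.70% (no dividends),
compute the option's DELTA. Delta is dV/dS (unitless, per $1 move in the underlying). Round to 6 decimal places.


d1 = -0.3062283236; d2 = -0.6012283236
phi(d1) = 0.3806684753; exp(-qT) = 1.0000000000; exp(-rT) = 0.9858510507
N(-d1) = 0.6202845957
Delta = -exp(-qT) * N(-d1) = -1.0000000000 * 0.6202845957 = -0.620285

Answer: Delta = -0.620285


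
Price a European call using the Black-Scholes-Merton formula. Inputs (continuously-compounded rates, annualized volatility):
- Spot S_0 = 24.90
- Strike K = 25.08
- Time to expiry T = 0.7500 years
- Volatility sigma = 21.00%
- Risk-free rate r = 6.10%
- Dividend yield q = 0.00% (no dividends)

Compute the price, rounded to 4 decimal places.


d1 = (ln(S/K) + (r - q + 0.5*sigma^2) * T) / (sigma * sqrt(T)) = 0.30288668
d2 = d1 - sigma * sqrt(T) = 0.12102135
exp(-rT) = 0.95528075; exp(-qT) = 1.00000000
C = S_0 * exp(-qT) * N(d1) - K * exp(-rT) * N(d2)
N(d1) = 0.61901189; N(d2) = 0.54816294
C = 24.9000 * 1.00000000 * 0.61901189 - 25.0800 * 0.95528075 * 0.54816294 = 2.2803

Answer: Price = 2.2803


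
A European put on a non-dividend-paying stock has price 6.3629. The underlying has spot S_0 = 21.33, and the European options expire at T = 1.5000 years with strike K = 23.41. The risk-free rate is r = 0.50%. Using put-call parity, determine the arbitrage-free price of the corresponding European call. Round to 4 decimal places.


Put-call parity: C - P = S_0 * exp(-qT) - K * exp(-rT).
S_0 * exp(-qT) = 21.3300 * 1.00000000 = 21.33000000
K * exp(-rT) = 23.4100 * 0.99252805 = 23.23508176
C = P + S*exp(-qT) - K*exp(-rT)
C = 6.3629 + 21.33000000 - 23.23508176 = 4.4578

Answer: Call price = 4.4578


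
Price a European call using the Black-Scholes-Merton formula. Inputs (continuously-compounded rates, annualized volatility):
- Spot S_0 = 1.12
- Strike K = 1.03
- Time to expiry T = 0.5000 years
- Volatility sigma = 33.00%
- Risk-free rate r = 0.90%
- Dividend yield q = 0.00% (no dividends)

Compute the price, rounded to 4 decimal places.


d1 = (ln(S/K) + (r - q + 0.5*sigma^2) * T) / (sigma * sqrt(T)) = 0.49495282
d2 = d1 - sigma * sqrt(T) = 0.26160758
exp(-rT) = 0.99551011; exp(-qT) = 1.00000000
C = S_0 * exp(-qT) * N(d1) - K * exp(-rT) * N(d2)
N(d1) = 0.68968329; N(d2) = 0.60318800
C = 1.1200 * 1.00000000 * 0.68968329 - 1.0300 * 0.99551011 * 0.60318800 = 0.1540

Answer: Price = 0.1540


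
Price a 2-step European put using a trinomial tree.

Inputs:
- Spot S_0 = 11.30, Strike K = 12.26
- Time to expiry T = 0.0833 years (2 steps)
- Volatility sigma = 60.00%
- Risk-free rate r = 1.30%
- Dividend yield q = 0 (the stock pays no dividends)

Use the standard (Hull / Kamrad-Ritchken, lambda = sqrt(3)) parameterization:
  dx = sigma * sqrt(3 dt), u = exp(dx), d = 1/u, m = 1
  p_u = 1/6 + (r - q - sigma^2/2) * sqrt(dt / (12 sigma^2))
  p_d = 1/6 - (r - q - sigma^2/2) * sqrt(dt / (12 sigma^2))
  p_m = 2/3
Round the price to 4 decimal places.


Answer: Price = V(0,0) = 1.4025

Derivation:
dt = T/N = 0.041650; dx = sigma*sqrt(3*dt) = 0.212090
u = exp(dx) = 1.236259; d = 1/u = 0.808892
p_u = 0.150269, p_m = 0.666667, p_d = 0.183064
Discount per step: exp(-r*dt) = 0.999459
Stock lattice S(k, j) with j the centered position index:
  k=0: S(0,+0) = 11.3000
  k=1: S(1,-1) = 9.1405; S(1,+0) = 11.3000; S(1,+1) = 13.9697
  k=2: S(2,-2) = 7.3937; S(2,-1) = 9.1405; S(2,+0) = 11.3000; S(2,+1) = 13.9697; S(2,+2) = 17.2702
Terminal payoffs V(N, j) = max(K - S_T, 0):
  V(2,-2) = 4.866335; V(2,-1) = 3.119518; V(2,+0) = 0.960000; V(2,+1) = 0.000000; V(2,+2) = 0.000000
Backward induction: V(k, j) = exp(-r*dt) * [p_u * V(k+1, j+1) + p_m * V(k+1, j) + p_d * V(k+1, j-1)]
  V(1,-1) = exp(-r*dt) * [p_u*0.960000 + p_m*3.119518 + p_d*4.866335] = 3.113103
  V(1,+0) = exp(-r*dt) * [p_u*0.000000 + p_m*0.960000 + p_d*3.119518] = 1.210417
  V(1,+1) = exp(-r*dt) * [p_u*0.000000 + p_m*0.000000 + p_d*0.960000] = 0.175647
  V(0,+0) = exp(-r*dt) * [p_u*0.175647 + p_m*1.210417 + p_d*3.113103] = 1.402477


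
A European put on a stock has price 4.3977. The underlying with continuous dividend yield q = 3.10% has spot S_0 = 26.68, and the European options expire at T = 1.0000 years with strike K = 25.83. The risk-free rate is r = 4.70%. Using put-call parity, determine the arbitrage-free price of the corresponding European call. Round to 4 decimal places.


Answer: Call price = 5.6192

Derivation:
Put-call parity: C - P = S_0 * exp(-qT) - K * exp(-rT).
S_0 * exp(-qT) = 26.6800 * 0.96947557 = 25.86560829
K * exp(-rT) = 25.8300 * 0.95408740 = 24.64407748
C = P + S*exp(-qT) - K*exp(-rT)
C = 4.3977 + 25.86560829 - 24.64407748 = 5.6192


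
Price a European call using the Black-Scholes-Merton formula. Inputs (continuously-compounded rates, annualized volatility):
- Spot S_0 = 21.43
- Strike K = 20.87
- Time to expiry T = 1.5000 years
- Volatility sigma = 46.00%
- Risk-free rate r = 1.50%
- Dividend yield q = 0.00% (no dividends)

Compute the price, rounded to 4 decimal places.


Answer: Price = 5.1692

Derivation:
d1 = (ln(S/K) + (r - q + 0.5*sigma^2) * T) / (sigma * sqrt(T)) = 0.36862884
d2 = d1 - sigma * sqrt(T) = -0.19475380
exp(-rT) = 0.97775124; exp(-qT) = 1.00000000
C = S_0 * exp(-qT) * N(d1) - K * exp(-rT) * N(d2)
N(d1) = 0.64379780; N(d2) = 0.42279284
C = 21.4300 * 1.00000000 * 0.64379780 - 20.8700 * 0.97775124 * 0.42279284 = 5.1692


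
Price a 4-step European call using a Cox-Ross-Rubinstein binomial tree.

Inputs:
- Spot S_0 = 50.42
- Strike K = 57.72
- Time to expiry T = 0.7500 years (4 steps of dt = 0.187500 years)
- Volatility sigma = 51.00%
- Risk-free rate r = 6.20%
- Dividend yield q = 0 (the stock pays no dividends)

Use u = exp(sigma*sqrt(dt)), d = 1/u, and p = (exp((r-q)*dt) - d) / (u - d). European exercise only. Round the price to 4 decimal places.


Answer: Price = V(0,0) = 7.3989

Derivation:
dt = T/N = 0.187500
u = exp(sigma*sqrt(dt)) = 1.247119; d = 1/u = 0.801848
p = (exp((r-q)*dt) - d) / (u - d) = 0.471274
Discount per step: exp(-r*dt) = 0.988442
Stock lattice S(k, i) with i counting down-moves:
  k=0: S(0,0) = 50.4200
  k=1: S(1,0) = 62.8798; S(1,1) = 40.4292
  k=2: S(2,0) = 78.4186; S(2,1) = 50.4200; S(2,2) = 32.4180
  k=3: S(3,0) = 97.7973; S(3,1) = 62.8798; S(3,2) = 40.4292; S(3,3) = 25.9943
  k=4: S(4,0) = 121.9650; S(4,1) = 78.4186; S(4,2) = 50.4200; S(4,3) = 32.4180; S(4,4) = 20.8435
Terminal payoffs V(N, i) = max(S_T - K, 0):
  V(4,0) = 64.244965; V(4,1) = 20.698579; V(4,2) = 0.000000; V(4,3) = 0.000000; V(4,4) = 0.000000
Backward induction: V(k, i) = exp(-r*dt) * [p * V(k+1, i) + (1-p) * V(k+1, i+1)].
  V(3,0) = exp(-r*dt) * [p*64.244965 + (1-p)*20.698579] = 40.744448
  V(3,1) = exp(-r*dt) * [p*20.698579 + (1-p)*0.000000] = 9.641964
  V(3,2) = exp(-r*dt) * [p*0.000000 + (1-p)*0.000000] = 0.000000
  V(3,3) = exp(-r*dt) * [p*0.000000 + (1-p)*0.000000] = 0.000000
  V(2,0) = exp(-r*dt) * [p*40.744448 + (1-p)*9.641964] = 24.018912
  V(2,1) = exp(-r*dt) * [p*9.641964 + (1-p)*0.000000] = 4.491490
  V(2,2) = exp(-r*dt) * [p*0.000000 + (1-p)*0.000000] = 0.000000
  V(1,0) = exp(-r*dt) * [p*24.018912 + (1-p)*4.491490] = 13.535985
  V(1,1) = exp(-r*dt) * [p*4.491490 + (1-p)*0.000000] = 2.092259
  V(0,0) = exp(-r*dt) * [p*13.535985 + (1-p)*2.092259] = 7.398878


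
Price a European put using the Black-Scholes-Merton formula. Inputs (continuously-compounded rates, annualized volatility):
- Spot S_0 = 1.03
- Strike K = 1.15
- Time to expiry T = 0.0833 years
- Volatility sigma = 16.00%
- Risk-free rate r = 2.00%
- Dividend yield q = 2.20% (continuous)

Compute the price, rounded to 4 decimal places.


Answer: Price = 0.1201

Derivation:
d1 = (ln(S/K) + (r - q + 0.5*sigma^2) * T) / (sigma * sqrt(T)) = -2.36696364
d2 = d1 - sigma * sqrt(T) = -2.41314242
exp(-rT) = 0.99833539; exp(-qT) = 0.99816908
P = K * exp(-rT) * N(-d2) - S_0 * exp(-qT) * N(-d1)
N(-d1) = 0.99103265; N(-d2) = 0.99209218
P = 1.1500 * 0.99833539 * 0.99209218 - 1.0300 * 0.99816908 * 0.99103265 = 0.1201


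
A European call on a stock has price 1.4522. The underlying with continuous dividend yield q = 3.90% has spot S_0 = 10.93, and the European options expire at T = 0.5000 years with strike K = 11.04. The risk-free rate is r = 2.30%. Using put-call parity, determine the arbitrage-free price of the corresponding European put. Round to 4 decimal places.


Answer: Put price = 1.6470

Derivation:
Put-call parity: C - P = S_0 * exp(-qT) - K * exp(-rT).
S_0 * exp(-qT) = 10.9300 * 0.98068890 = 10.71892962
K * exp(-rT) = 11.0400 * 0.98856587 = 10.91376723
P = C - S*exp(-qT) + K*exp(-rT)
P = 1.4522 - 10.71892962 + 10.91376723 = 1.6470


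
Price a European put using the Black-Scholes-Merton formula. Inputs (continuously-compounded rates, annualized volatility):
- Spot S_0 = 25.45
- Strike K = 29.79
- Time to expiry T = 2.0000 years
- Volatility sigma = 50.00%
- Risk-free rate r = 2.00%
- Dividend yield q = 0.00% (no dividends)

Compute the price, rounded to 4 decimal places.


d1 = (ln(S/K) + (r - q + 0.5*sigma^2) * T) / (sigma * sqrt(T)) = 0.18744407
d2 = d1 - sigma * sqrt(T) = -0.51966271
exp(-rT) = 0.96078944; exp(-qT) = 1.00000000
P = K * exp(-rT) * N(-d2) - S_0 * exp(-qT) * N(-d1)
N(-d1) = 0.42565623; N(-d2) = 0.69835066
P = 29.7900 * 0.96078944 * 0.69835066 - 25.4500 * 1.00000000 * 0.42565623 = 9.1552

Answer: Price = 9.1552


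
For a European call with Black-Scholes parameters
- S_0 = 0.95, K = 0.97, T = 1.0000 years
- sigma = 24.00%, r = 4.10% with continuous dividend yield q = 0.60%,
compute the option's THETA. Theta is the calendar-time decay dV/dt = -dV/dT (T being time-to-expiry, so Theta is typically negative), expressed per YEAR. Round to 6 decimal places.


Answer: Theta = -0.059411

Derivation:
d1 = 0.1790246379; d2 = -0.0609753621
phi(d1) = 0.3926002173; exp(-qT) = 0.9940179641; exp(-rT) = 0.9598291299
Theta = -S*exp(-qT)*phi(d1)*sigma/(2*sqrt(T)) - r*K*exp(-rT)*N(d2) + q*S*exp(-qT)*N(d1)
N(d1) = 0.5710408220; N(d2) = 0.4756894154; sqrt(T) = 1.0000000000
Term 1 = -0.9500 * 0.9940179641 * 0.3926002173 * 0.2400 / (2 * 1.0000000000) = -0.0444886902
Term 2 = -0.0410 * 0.9700 * 0.9598291299 * 0.4756894154 = -0.0181582088
Term 3 = 0.0060 * 0.9500 * 0.9940179641 * 0.5710408220 = 0.0032354616
Theta = -0.0444886902 + (-0.0181582088) + (0.0032354616) = -0.059411


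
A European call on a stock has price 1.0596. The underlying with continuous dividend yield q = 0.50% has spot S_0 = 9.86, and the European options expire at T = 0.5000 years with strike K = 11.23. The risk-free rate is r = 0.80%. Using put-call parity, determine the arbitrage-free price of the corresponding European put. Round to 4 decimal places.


Put-call parity: C - P = S_0 * exp(-qT) - K * exp(-rT).
S_0 * exp(-qT) = 9.8600 * 0.99750312 = 9.83538079
K * exp(-rT) = 11.2300 * 0.99600799 = 11.18516972
P = C - S*exp(-qT) + K*exp(-rT)
P = 1.0596 - 9.83538079 + 11.18516972 = 2.4094

Answer: Put price = 2.4094


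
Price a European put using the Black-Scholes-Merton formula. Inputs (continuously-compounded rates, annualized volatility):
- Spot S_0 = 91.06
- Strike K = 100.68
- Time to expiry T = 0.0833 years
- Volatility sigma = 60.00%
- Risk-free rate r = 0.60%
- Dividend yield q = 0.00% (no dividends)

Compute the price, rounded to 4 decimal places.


d1 = (ln(S/K) + (r - q + 0.5*sigma^2) * T) / (sigma * sqrt(T)) = -0.49046906
d2 = d1 - sigma * sqrt(T) = -0.66363949
exp(-rT) = 0.99950032; exp(-qT) = 1.00000000
P = K * exp(-rT) * N(-d2) - S_0 * exp(-qT) * N(-d1)
N(-d1) = 0.68809899; N(-d2) = 0.74653946
P = 100.6800 * 0.99950032 * 0.74653946 - 91.0600 * 1.00000000 * 0.68809899 = 12.4657

Answer: Price = 12.4657


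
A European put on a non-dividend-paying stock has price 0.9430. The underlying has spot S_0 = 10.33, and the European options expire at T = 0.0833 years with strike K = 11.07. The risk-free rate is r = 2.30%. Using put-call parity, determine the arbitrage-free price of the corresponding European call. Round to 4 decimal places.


Put-call parity: C - P = S_0 * exp(-qT) - K * exp(-rT).
S_0 * exp(-qT) = 10.3300 * 1.00000000 = 10.33000000
K * exp(-rT) = 11.0700 * 0.99808593 = 11.04881129
C = P + S*exp(-qT) - K*exp(-rT)
C = 0.9430 + 10.33000000 - 11.04881129 = 0.2242

Answer: Call price = 0.2242


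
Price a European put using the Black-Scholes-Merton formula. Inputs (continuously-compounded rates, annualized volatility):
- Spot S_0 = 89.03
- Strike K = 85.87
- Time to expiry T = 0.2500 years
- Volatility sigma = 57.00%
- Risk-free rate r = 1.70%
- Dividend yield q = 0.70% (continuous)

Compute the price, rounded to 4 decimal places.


Answer: Price = 8.2857

Derivation:
d1 = (ln(S/K) + (r - q + 0.5*sigma^2) * T) / (sigma * sqrt(T)) = 0.27807497
d2 = d1 - sigma * sqrt(T) = -0.00692503
exp(-rT) = 0.99575902; exp(-qT) = 0.99825153
P = K * exp(-rT) * N(-d2) - S_0 * exp(-qT) * N(-d1)
N(-d1) = 0.39047740; N(-d2) = 0.50276266
P = 85.8700 * 0.99575902 * 0.50276266 - 89.0300 * 0.99825153 * 0.39047740 = 8.2857


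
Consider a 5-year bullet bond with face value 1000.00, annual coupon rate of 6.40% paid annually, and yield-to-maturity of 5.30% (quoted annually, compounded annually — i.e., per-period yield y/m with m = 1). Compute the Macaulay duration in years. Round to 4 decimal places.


Coupon per period c = face * coupon_rate / m = 64.000000
Periods per year m = 1; per-period yield y/m = 0.053000
Number of cashflows N = 5
Cashflows (t years, CF_t, discount factor 1/(1+y/m)^(m*t), PV):
  t = 1.0000: CF_t = 64.000000, DF = 0.949668, PV = 60.778727
  t = 2.0000: CF_t = 64.000000, DF = 0.901869, PV = 57.719589
  t = 3.0000: CF_t = 64.000000, DF = 0.856475, PV = 54.814425
  t = 4.0000: CF_t = 64.000000, DF = 0.813367, PV = 52.055484
  t = 5.0000: CF_t = 1064.000000, DF = 0.772428, PV = 821.863649
Price P = sum_t PV_t = 1047.231874
Macaulay numerator sum_t t * PV_t:
  t * PV_t at t = 1.0000: 60.778727
  t * PV_t at t = 2.0000: 115.439178
  t * PV_t at t = 3.0000: 164.443274
  t * PV_t at t = 4.0000: 208.221936
  t * PV_t at t = 5.0000: 4109.318245
Macaulay duration D = (sum_t t * PV_t) / P = 4658.201361 / 1047.231874 = 4.448109

Answer: Macaulay duration = 4.4481 years


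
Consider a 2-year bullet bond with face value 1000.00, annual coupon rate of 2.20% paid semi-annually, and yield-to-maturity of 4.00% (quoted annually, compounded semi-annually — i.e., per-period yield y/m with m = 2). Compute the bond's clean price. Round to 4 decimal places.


Answer: Price = 965.7304

Derivation:
Coupon per period c = face * coupon_rate / m = 11.000000
Periods per year m = 2; per-period yield y/m = 0.020000
Number of cashflows N = 4
Cashflows (t years, CF_t, discount factor 1/(1+y/m)^(m*t), PV):
  t = 0.5000: CF_t = 11.000000, DF = 0.980392, PV = 10.784314
  t = 1.0000: CF_t = 11.000000, DF = 0.961169, PV = 10.572857
  t = 1.5000: CF_t = 11.000000, DF = 0.942322, PV = 10.365546
  t = 2.0000: CF_t = 1011.000000, DF = 0.923845, PV = 934.007726
Price P = sum_t PV_t = 965.730442


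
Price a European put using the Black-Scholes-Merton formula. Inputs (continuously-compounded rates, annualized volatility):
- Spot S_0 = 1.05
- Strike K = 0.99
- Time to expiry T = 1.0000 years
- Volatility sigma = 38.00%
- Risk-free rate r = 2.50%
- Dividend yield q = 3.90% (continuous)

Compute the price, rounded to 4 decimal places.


Answer: Price = 0.1277

Derivation:
d1 = (ln(S/K) + (r - q + 0.5*sigma^2) * T) / (sigma * sqrt(T)) = 0.30800132
d2 = d1 - sigma * sqrt(T) = -0.07199868
exp(-rT) = 0.97530991; exp(-qT) = 0.96175071
P = K * exp(-rT) * N(-d2) - S_0 * exp(-qT) * N(-d1)
N(-d1) = 0.37904067; N(-d2) = 0.52869852
P = 0.9900 * 0.97530991 * 0.52869852 - 1.0500 * 0.96175071 * 0.37904067 = 0.1277


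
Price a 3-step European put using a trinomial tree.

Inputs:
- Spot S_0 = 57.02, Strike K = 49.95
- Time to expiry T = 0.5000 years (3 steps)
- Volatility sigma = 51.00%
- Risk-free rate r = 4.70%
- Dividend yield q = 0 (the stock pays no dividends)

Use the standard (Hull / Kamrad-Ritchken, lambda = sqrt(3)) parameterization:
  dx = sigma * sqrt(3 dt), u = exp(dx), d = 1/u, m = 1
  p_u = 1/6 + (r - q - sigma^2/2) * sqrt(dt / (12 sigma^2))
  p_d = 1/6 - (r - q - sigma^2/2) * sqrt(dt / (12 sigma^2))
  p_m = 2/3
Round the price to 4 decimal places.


Answer: Price = V(0,0) = 4.3117

Derivation:
dt = T/N = 0.166667; dx = sigma*sqrt(3*dt) = 0.360624
u = exp(dx) = 1.434225; d = 1/u = 0.697241
p_u = 0.147475, p_m = 0.666667, p_d = 0.185858
Discount per step: exp(-r*dt) = 0.992197
Stock lattice S(k, j) with j the centered position index:
  k=0: S(0,+0) = 57.0200
  k=1: S(1,-1) = 39.7567; S(1,+0) = 57.0200; S(1,+1) = 81.7795
  k=2: S(2,-2) = 27.7200; S(2,-1) = 39.7567; S(2,+0) = 57.0200; S(2,+1) = 81.7795; S(2,+2) = 117.2902
  k=3: S(3,-3) = 19.3275; S(3,-2) = 27.7200; S(3,-1) = 39.7567; S(3,+0) = 57.0200; S(3,+1) = 81.7795; S(3,+2) = 117.2902; S(3,+3) = 168.2205
Terminal payoffs V(N, j) = max(K - S_T, 0):
  V(3,-3) = 30.622505; V(3,-2) = 22.230028; V(3,-1) = 10.193330; V(3,+0) = 0.000000; V(3,+1) = 0.000000; V(3,+2) = 0.000000; V(3,+3) = 0.000000
Backward induction: V(k, j) = exp(-r*dt) * [p_u * V(k+1, j+1) + p_m * V(k+1, j) + p_d * V(k+1, j-1)]
  V(2,-2) = exp(-r*dt) * [p_u*10.193330 + p_m*22.230028 + p_d*30.622505] = 21.842944
  V(2,-1) = exp(-r*dt) * [p_u*0.000000 + p_m*10.193330 + p_d*22.230028] = 10.841918
  V(2,+0) = exp(-r*dt) * [p_u*0.000000 + p_m*0.000000 + p_d*10.193330] = 1.879729
  V(2,+1) = exp(-r*dt) * [p_u*0.000000 + p_m*0.000000 + p_d*0.000000] = 0.000000
  V(2,+2) = exp(-r*dt) * [p_u*0.000000 + p_m*0.000000 + p_d*0.000000] = 0.000000
  V(1,-1) = exp(-r*dt) * [p_u*1.879729 + p_m*10.841918 + p_d*21.842944] = 11.474606
  V(1,+0) = exp(-r*dt) * [p_u*0.000000 + p_m*1.879729 + p_d*10.841918] = 3.242708
  V(1,+1) = exp(-r*dt) * [p_u*0.000000 + p_m*0.000000 + p_d*1.879729] = 0.346636
  V(0,+0) = exp(-r*dt) * [p_u*0.346636 + p_m*3.242708 + p_d*11.474606] = 4.311665


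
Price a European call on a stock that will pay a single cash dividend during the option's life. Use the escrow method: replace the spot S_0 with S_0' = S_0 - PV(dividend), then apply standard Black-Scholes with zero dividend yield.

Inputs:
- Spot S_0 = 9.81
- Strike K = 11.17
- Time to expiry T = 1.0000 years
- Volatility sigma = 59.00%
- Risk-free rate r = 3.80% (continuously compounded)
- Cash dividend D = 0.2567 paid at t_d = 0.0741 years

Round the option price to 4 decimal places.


Answer: Price = 1.8017

Derivation:
PV(D) = D * exp(-r * t_d) = 0.2567 * 0.99718816 = 0.25597820
S_0' = S_0 - PV(D) = 9.8100 - 0.25597820 = 9.55402180
d1 = (ln(S_0'/K) + (r + sigma^2/2)*T) / (sigma*sqrt(T)) = 0.09454336
d2 = d1 - sigma*sqrt(T) = -0.49545664
exp(-rT) = 0.96271294
N(d1) = 0.53766123; N(d2) = 0.31013891
C = S_0' * N(d1) - K * exp(-rT) * N(d2) = 9.55402180 * 0.53766123 - 11.1700 * 0.96271294 * 0.31013891 = 1.8017


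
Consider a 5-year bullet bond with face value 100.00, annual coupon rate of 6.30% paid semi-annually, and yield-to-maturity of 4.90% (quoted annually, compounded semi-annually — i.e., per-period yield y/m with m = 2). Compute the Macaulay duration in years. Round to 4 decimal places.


Coupon per period c = face * coupon_rate / m = 3.150000
Periods per year m = 2; per-period yield y/m = 0.024500
Number of cashflows N = 10
Cashflows (t years, CF_t, discount factor 1/(1+y/m)^(m*t), PV):
  t = 0.5000: CF_t = 3.150000, DF = 0.976086, PV = 3.074671
  t = 1.0000: CF_t = 3.150000, DF = 0.952744, PV = 3.001143
  t = 1.5000: CF_t = 3.150000, DF = 0.929960, PV = 2.929373
  t = 2.0000: CF_t = 3.150000, DF = 0.907721, PV = 2.859320
  t = 2.5000: CF_t = 3.150000, DF = 0.886013, PV = 2.790942
  t = 3.0000: CF_t = 3.150000, DF = 0.864825, PV = 2.724199
  t = 3.5000: CF_t = 3.150000, DF = 0.844143, PV = 2.659052
  t = 4.0000: CF_t = 3.150000, DF = 0.823957, PV = 2.595463
  t = 4.5000: CF_t = 3.150000, DF = 0.804252, PV = 2.533395
  t = 5.0000: CF_t = 103.150000, DF = 0.785019, PV = 80.974748
Price P = sum_t PV_t = 106.142304
Macaulay numerator sum_t t * PV_t:
  t * PV_t at t = 0.5000: 1.537335
  t * PV_t at t = 1.0000: 3.001143
  t * PV_t at t = 1.5000: 4.394059
  t * PV_t at t = 2.0000: 5.718639
  t * PV_t at t = 2.5000: 6.977354
  t * PV_t at t = 3.0000: 8.172596
  t * PV_t at t = 3.5000: 9.306682
  t * PV_t at t = 4.0000: 10.381852
  t * PV_t at t = 4.5000: 11.400277
  t * PV_t at t = 5.0000: 404.873740
Macaulay duration D = (sum_t t * PV_t) / P = 465.763677 / 106.142304 = 4.388106

Answer: Macaulay duration = 4.3881 years


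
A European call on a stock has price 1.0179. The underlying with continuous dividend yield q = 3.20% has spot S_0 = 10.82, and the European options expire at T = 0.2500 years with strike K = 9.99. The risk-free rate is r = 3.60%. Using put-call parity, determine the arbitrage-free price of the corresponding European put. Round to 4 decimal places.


Answer: Put price = 0.1846

Derivation:
Put-call parity: C - P = S_0 * exp(-qT) - K * exp(-rT).
S_0 * exp(-qT) = 10.8200 * 0.99203191 = 10.73378532
K * exp(-rT) = 9.9900 * 0.99104038 = 9.90049338
P = C - S*exp(-qT) + K*exp(-rT)
P = 1.0179 - 10.73378532 + 9.90049338 = 0.1846


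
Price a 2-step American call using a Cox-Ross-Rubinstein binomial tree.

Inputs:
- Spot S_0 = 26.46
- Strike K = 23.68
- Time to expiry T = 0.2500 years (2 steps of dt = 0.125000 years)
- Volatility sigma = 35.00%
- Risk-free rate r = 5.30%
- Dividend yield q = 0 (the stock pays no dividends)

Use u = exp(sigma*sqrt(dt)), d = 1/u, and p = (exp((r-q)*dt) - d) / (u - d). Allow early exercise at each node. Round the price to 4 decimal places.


dt = T/N = 0.125000
u = exp(sigma*sqrt(dt)) = 1.131726; d = 1/u = 0.883606
p = (exp((r-q)*dt) - d) / (u - d) = 0.495893
Discount per step: exp(-r*dt) = 0.993397
Stock lattice S(k, i) with i counting down-moves:
  k=0: S(0,0) = 26.4600
  k=1: S(1,0) = 29.9455; S(1,1) = 23.3802
  k=2: S(2,0) = 33.8901; S(2,1) = 26.4600; S(2,2) = 20.6589
Terminal payoffs V(N, i) = max(S_T - K, 0):
  V(2,0) = 10.210052; V(2,1) = 2.780000; V(2,2) = 0.000000
Backward induction: V(k, i) = exp(-r*dt) * [p * V(k+1, i) + (1-p) * V(k+1, i+1)]; then take max(V_cont, immediate exercise) for American.
  V(1,0) = exp(-r*dt) * [p*10.210052 + (1-p)*2.780000] = 6.421825; exercise = 6.265464; V(1,0) = max -> 6.421825
  V(1,1) = exp(-r*dt) * [p*2.780000 + (1-p)*0.000000] = 1.369480; exercise = 0.000000; V(1,1) = max -> 1.369480
  V(0,0) = exp(-r*dt) * [p*6.421825 + (1-p)*1.369480] = 3.849316; exercise = 2.780000; V(0,0) = max -> 3.849316

Answer: Price = V(0,0) = 3.8493
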